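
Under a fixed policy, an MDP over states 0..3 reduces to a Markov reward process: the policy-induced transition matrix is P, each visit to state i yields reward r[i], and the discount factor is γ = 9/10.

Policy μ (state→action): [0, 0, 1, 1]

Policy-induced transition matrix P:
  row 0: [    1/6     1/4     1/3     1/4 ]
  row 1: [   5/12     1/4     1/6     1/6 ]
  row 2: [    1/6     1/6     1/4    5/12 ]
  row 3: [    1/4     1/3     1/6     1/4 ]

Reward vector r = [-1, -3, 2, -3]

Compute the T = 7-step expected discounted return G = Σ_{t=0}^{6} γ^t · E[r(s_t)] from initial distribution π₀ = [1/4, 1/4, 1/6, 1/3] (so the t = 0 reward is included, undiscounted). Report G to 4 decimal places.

G = -7.4009

t=0: π = [0.2500, 0.2500, 0.1667, 0.3333], E[r] = -1.6667, γ^t·E[r] = -1.666667, running G = -1.666667
t=1: π = [0.2569, 0.2639, 0.2222, 0.2569], E[r] = -1.3750, γ^t·E[r] = -1.237500, running G = -2.904167
t=2: π = [0.2541, 0.2529, 0.2280, 0.2650], E[r] = -1.3519, γ^t·E[r] = -1.095000, running G = -3.999167
t=3: π = [0.2520, 0.2531, 0.2280, 0.2669], E[r] = -1.3560, γ^t·E[r] = -0.988523, running G = -4.987690
t=4: π = [0.2522, 0.2532, 0.2277, 0.2669], E[r] = -1.3573, γ^t·E[r] = -0.890536, running G = -5.878226
t=5: π = [0.2522, 0.2533, 0.2277, 0.2668], E[r] = -1.3572, γ^t·E[r] = -0.801422, running G = -6.679648
t=6: π = [0.2522, 0.2533, 0.2277, 0.2668], E[r] = -1.3572, γ^t·E[r] = -0.721261, running G = -7.400909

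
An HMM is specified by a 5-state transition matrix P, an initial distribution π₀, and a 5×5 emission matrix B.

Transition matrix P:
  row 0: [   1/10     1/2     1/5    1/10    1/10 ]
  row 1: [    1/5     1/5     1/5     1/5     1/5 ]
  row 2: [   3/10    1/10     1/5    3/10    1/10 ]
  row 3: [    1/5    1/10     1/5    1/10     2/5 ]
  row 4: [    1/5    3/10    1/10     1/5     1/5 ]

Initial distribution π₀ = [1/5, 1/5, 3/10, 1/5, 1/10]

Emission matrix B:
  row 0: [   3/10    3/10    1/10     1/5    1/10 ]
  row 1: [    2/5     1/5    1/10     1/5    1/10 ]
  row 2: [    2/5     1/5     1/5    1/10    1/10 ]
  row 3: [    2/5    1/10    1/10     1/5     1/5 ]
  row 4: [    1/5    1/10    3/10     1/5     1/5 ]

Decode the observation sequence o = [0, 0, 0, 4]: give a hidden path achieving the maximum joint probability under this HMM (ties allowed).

path = [2, 2, 3, 4]

t=0: δ = [6.000e-02, 8.000e-02, 1.200e-01, 8.000e-02, 2.000e-02]  (obs o_0=0)
t=1: δ = [1.080e-02, 1.200e-02, 9.600e-03, 1.440e-02, 6.400e-03]  ψ = [2, 0, 2, 2, 3]  (obs o_1=0)
t=2: δ = [8.640e-04, 2.160e-03, 1.152e-03, 1.152e-03, 1.152e-03]  ψ = [2, 0, 3, 2, 3]  (obs o_2=0)
t=3: δ = [4.320e-05, 4.320e-05, 4.320e-05, 8.640e-05, 9.216e-05]  ψ = [1, 0, 1, 1, 3]  (obs o_3=4)
backtrack: best end state = 4; path = [2, 2, 3, 4]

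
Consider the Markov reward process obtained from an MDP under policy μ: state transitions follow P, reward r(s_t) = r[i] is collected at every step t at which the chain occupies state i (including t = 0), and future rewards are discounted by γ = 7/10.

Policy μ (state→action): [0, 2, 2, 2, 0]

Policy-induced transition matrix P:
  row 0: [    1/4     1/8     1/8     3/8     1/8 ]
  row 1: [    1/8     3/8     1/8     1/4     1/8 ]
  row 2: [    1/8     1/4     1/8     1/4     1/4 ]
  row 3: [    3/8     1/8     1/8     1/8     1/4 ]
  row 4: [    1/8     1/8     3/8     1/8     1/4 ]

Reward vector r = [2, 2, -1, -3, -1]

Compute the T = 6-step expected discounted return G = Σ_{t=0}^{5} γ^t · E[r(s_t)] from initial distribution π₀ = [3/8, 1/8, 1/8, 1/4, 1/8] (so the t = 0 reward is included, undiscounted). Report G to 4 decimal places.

t=0: π = [0.3750, 0.1250, 0.1250, 0.2500, 0.1250], E[r] = 0.0000, γ^t·E[r] = 0.000000, running G = 0.000000
t=1: π = [0.2344, 0.1719, 0.1563, 0.2500, 0.1875], E[r] = -0.2813, γ^t·E[r] = -0.196875, running G = -0.196875
t=2: π = [0.2168, 0.1875, 0.1719, 0.2246, 0.1992], E[r] = -0.2363, γ^t·E[r] = -0.115801, running G = -0.312676
t=3: π = [0.2083, 0.1934, 0.1748, 0.2241, 0.1995], E[r] = -0.2434, γ^t·E[r] = -0.083489, running G = -0.396165
t=4: π = [0.2071, 0.1952, 0.1749, 0.2231, 0.1998], E[r] = -0.2394, γ^t·E[r] = -0.057482, running G = -0.453647
t=5: π = [0.2067, 0.1957, 0.1749, 0.2230, 0.1997], E[r] = -0.2391, γ^t·E[r] = -0.040188, running G = -0.493836

G = -0.4938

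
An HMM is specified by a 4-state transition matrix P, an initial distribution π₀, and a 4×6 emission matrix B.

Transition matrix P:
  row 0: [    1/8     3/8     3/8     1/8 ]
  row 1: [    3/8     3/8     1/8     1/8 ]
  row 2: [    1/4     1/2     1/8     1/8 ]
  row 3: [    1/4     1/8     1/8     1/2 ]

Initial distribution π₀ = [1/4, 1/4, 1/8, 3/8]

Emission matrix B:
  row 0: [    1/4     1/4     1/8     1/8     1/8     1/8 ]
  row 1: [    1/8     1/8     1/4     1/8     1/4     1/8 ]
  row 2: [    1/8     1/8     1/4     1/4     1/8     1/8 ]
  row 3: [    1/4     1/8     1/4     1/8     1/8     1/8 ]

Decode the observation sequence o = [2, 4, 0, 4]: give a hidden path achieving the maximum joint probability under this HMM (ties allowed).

t=0: δ = [3.125e-02, 6.250e-02, 3.125e-02, 9.375e-02]  (obs o_0=2)
t=1: δ = [2.930e-03, 5.859e-03, 1.465e-03, 5.859e-03]  ψ = [1, 1, 0, 3]  (obs o_1=4)
t=2: δ = [5.493e-04, 2.747e-04, 1.373e-04, 7.324e-04]  ψ = [1, 1, 0, 3]  (obs o_2=0)
t=3: δ = [2.289e-05, 5.150e-05, 2.575e-05, 4.578e-05]  ψ = [3, 0, 0, 3]  (obs o_3=4)
backtrack: best end state = 1; path = [1, 1, 0, 1]

path = [1, 1, 0, 1]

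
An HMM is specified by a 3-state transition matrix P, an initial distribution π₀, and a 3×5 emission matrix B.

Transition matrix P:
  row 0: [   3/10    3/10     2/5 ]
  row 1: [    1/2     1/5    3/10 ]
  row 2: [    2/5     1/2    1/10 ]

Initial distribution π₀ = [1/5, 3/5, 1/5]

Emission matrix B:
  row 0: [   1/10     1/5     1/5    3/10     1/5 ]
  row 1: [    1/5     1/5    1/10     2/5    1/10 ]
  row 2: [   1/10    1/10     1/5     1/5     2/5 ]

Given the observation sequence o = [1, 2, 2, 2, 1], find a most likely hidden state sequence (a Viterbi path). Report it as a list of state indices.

t=0: δ = [4.000e-02, 1.200e-01, 2.000e-02]  (obs o_0=1)
t=1: δ = [1.200e-02, 2.400e-03, 7.200e-03]  ψ = [1, 1, 1]  (obs o_1=2)
t=2: δ = [7.200e-04, 3.600e-04, 9.600e-04]  ψ = [0, 0, 0]  (obs o_2=2)
t=3: δ = [7.680e-05, 4.800e-05, 5.760e-05]  ψ = [2, 2, 0]  (obs o_3=2)
t=4: δ = [4.800e-06, 5.760e-06, 3.072e-06]  ψ = [1, 2, 0]  (obs o_4=1)
backtrack: best end state = 1; path = [1, 0, 0, 2, 1]

path = [1, 0, 0, 2, 1]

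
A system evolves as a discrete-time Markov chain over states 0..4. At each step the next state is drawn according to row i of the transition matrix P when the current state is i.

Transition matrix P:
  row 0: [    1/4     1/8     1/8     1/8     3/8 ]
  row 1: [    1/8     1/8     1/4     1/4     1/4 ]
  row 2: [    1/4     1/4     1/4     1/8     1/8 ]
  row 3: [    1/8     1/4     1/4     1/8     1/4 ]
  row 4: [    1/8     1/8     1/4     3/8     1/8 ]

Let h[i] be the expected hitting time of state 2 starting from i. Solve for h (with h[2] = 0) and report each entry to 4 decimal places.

First-step conditioning: h[2] = 0; for i ≠ 2, h[i] = 1 + Σ_k P[i][k]·h[k].
  h[0] = 1 + 1/4·h[0] + 1/8·h[1] + 1/8·h[3] + 3/8·h[4]
  h[1] = 1 + 1/8·h[0] + 1/8·h[1] + 1/4·h[3] + 1/4·h[4]
  h[3] = 1 + 1/8·h[0] + 1/4·h[1] + 1/8·h[3] + 1/4·h[4]
  h[4] = 1 + 1/8·h[0] + 1/8·h[1] + 3/8·h[3] + 1/8·h[4]
Solving the 4×4 linear system over states ≠ 2 gives exactly h = [64/13, 56/13, 0, 56/13, 56/13] (h[2] = 0 is the target).

h = [4.9231, 4.3077, 0.0000, 4.3077, 4.3077]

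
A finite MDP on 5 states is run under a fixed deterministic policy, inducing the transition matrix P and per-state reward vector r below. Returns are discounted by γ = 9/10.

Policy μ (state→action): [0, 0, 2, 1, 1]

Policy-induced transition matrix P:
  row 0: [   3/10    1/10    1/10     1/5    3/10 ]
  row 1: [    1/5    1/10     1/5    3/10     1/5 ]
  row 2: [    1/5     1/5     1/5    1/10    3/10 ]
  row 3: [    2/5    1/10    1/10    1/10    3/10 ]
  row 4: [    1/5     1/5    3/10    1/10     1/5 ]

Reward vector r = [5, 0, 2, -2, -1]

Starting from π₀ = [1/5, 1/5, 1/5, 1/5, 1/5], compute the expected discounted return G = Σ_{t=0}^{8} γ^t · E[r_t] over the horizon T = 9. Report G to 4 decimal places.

G = 6.3571

t=0: π = [0.2000, 0.2000, 0.2000, 0.2000, 0.2000], E[r] = 0.8000, γ^t·E[r] = 0.800000, running G = 0.800000
t=1: π = [0.2600, 0.1400, 0.1800, 0.1600, 0.2600], E[r] = 1.0800, γ^t·E[r] = 0.972000, running G = 1.772000
t=2: π = [0.2580, 0.1440, 0.1840, 0.1540, 0.2600], E[r] = 1.0900, γ^t·E[r] = 0.882900, running G = 2.654900
t=3: π = [0.2566, 0.1444, 0.1848, 0.1546, 0.2596], E[r] = 1.0838, γ^t·E[r] = 0.790090, running G = 3.444990
t=4: π = [0.2566, 0.1444, 0.1848, 0.1545, 0.2596], E[r] = 1.0839, γ^t·E[r] = 0.711147, running G = 4.156137
t=5: π = [0.2566, 0.1444, 0.1848, 0.1545, 0.2596], E[r] = 1.0838, γ^t·E[r] = 0.639996, running G = 4.796132
t=6: π = [0.2566, 0.1444, 0.1848, 0.1545, 0.2596], E[r] = 1.0838, γ^t·E[r] = 0.575996, running G = 5.372129
t=7: π = [0.2566, 0.1444, 0.1848, 0.1545, 0.2596], E[r] = 1.0838, γ^t·E[r] = 0.518397, running G = 5.890526
t=8: π = [0.2566, 0.1444, 0.1848, 0.1545, 0.2596], E[r] = 1.0838, γ^t·E[r] = 0.466557, running G = 6.357082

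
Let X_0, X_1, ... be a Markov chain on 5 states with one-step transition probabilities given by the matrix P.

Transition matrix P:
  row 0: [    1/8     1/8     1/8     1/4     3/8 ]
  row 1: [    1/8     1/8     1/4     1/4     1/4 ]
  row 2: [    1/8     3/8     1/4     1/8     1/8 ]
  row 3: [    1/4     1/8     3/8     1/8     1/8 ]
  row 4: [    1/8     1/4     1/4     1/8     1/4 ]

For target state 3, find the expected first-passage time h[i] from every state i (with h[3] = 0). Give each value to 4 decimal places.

h = [5.2414, 5.2312, 5.8033, 0.0000, 5.8851]

First-step conditioning: h[3] = 0; for i ≠ 3, h[i] = 1 + Σ_k P[i][k]·h[k].
  h[0] = 1 + 1/8·h[0] + 1/8·h[1] + 1/8·h[2] + 3/8·h[4]
  h[1] = 1 + 1/8·h[0] + 1/8·h[1] + 1/4·h[2] + 1/4·h[4]
  h[2] = 1 + 1/8·h[0] + 3/8·h[1] + 1/4·h[2] + 1/8·h[4]
  h[4] = 1 + 1/8·h[0] + 1/4·h[1] + 1/4·h[2] + 1/4·h[4]
Solving the 4×4 linear system over states ≠ 3 gives exactly h = [152/29, 4096/783, 4544/783, 0, 512/87] (h[3] = 0 is the target).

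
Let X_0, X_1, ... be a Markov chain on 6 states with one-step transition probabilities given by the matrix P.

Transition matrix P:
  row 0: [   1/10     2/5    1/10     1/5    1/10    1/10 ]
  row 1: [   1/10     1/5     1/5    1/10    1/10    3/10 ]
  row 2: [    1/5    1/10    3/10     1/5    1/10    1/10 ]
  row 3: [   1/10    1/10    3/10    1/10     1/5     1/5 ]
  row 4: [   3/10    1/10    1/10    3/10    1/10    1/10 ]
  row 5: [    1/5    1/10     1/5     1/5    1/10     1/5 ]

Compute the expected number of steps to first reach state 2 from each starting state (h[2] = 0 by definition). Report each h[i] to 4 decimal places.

h = [5.7464, 5.2672, 0.0000, 4.7932, 5.7948, 5.2676]

First-step conditioning: h[2] = 0; for i ≠ 2, h[i] = 1 + Σ_k P[i][k]·h[k].
  h[0] = 1 + 1/10·h[0] + 2/5·h[1] + 1/5·h[3] + 1/10·h[4] + 1/10·h[5]
  h[1] = 1 + 1/10·h[0] + 1/5·h[1] + 1/10·h[3] + 1/10·h[4] + 3/10·h[5]
  h[3] = 1 + 1/10·h[0] + 1/10·h[1] + 1/10·h[3] + 1/5·h[4] + 1/5·h[5]
  h[4] = 1 + 3/10·h[0] + 1/10·h[1] + 3/10·h[3] + 1/10·h[4] + 1/10·h[5]
  h[5] = 1 + 1/5·h[0] + 1/10·h[1] + 1/5·h[3] + 1/10·h[4] + 1/5·h[5]
Solving the 5×5 linear system over states ≠ 2 gives exactly h = [24198/4211, 22180/4211, 0, 20184/4211, 24402/4211, 22182/4211] (h[2] = 0 is the target).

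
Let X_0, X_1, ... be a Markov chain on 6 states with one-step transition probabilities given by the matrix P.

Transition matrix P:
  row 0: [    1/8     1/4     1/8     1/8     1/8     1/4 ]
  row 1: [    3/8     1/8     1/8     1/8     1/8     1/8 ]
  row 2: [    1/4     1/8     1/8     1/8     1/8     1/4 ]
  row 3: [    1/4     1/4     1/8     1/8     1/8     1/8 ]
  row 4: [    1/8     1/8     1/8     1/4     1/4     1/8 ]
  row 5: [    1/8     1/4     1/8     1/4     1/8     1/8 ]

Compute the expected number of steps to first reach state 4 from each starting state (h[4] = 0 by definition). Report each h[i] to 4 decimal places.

First-step conditioning: h[4] = 0; for i ≠ 4, h[i] = 1 + Σ_k P[i][k]·h[k].
  h[0] = 1 + 1/8·h[0] + 1/4·h[1] + 1/8·h[2] + 1/8·h[3] + 1/4·h[5]
  h[1] = 1 + 3/8·h[0] + 1/8·h[1] + 1/8·h[2] + 1/8·h[3] + 1/8·h[5]
  h[2] = 1 + 1/4·h[0] + 1/8·h[1] + 1/8·h[2] + 1/8·h[3] + 1/4·h[5]
  h[3] = 1 + 1/4·h[0] + 1/4·h[1] + 1/8·h[2] + 1/8·h[3] + 1/8·h[5]
  h[5] = 1 + 1/8·h[0] + 1/4·h[1] + 1/8·h[2] + 1/4·h[3] + 1/8·h[5]
Solving the 5×5 linear system over states ≠ 4 gives exactly h = [8, 8, 8, 8, 0, 8] (h[4] = 0 is the target).

h = [8.0000, 8.0000, 8.0000, 8.0000, 0.0000, 8.0000]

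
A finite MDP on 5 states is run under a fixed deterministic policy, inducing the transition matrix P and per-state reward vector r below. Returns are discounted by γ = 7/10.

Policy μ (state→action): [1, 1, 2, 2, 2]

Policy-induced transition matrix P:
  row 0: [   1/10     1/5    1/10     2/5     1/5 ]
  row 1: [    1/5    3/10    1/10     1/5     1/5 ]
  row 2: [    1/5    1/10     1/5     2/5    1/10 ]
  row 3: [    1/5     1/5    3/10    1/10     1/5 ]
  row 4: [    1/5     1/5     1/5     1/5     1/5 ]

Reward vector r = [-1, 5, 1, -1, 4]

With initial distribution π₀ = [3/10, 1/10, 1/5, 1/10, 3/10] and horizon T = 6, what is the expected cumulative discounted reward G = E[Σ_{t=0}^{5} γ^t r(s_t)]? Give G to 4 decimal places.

G = 4.3229

t=0: π = [0.3000, 0.1000, 0.2000, 0.1000, 0.3000], E[r] = 1.5000, γ^t·E[r] = 1.500000, running G = 1.500000
t=1: π = [0.1700, 0.1900, 0.1700, 0.2900, 0.1800], E[r] = 1.3800, γ^t·E[r] = 0.966000, running G = 2.466000
t=2: π = [0.1830, 0.2020, 0.1930, 0.2390, 0.1830], E[r] = 1.5130, γ^t·E[r] = 0.741370, running G = 3.207370
t=3: π = [0.1817, 0.2009, 0.1854, 0.2513, 0.1807], E[r] = 1.4797, γ^t·E[r] = 0.507537, running G = 3.714907
t=4: π = [0.1818, 0.2016, 0.1869, 0.2483, 0.1815], E[r] = 1.4903, γ^t·E[r] = 0.357831, running G = 4.072738
t=5: π = [0.1818, 0.2015, 0.1865, 0.2489, 0.1813], E[r] = 1.4884, γ^t·E[r] = 0.250148, running G = 4.322886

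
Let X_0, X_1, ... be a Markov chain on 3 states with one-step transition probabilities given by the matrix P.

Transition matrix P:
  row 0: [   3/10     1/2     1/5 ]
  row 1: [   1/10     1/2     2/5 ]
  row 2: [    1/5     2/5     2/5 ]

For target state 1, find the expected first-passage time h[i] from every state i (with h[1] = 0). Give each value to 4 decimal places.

h = [2.1053, 0.0000, 2.3684]

First-step conditioning: h[1] = 0; for i ≠ 1, h[i] = 1 + Σ_k P[i][k]·h[k].
  h[0] = 1 + 3/10·h[0] + 1/5·h[2]
  h[2] = 1 + 1/5·h[0] + 2/5·h[2]
Solving the 2×2 linear system over states ≠ 1 gives exactly h = [40/19, 0, 45/19] (h[1] = 0 is the target).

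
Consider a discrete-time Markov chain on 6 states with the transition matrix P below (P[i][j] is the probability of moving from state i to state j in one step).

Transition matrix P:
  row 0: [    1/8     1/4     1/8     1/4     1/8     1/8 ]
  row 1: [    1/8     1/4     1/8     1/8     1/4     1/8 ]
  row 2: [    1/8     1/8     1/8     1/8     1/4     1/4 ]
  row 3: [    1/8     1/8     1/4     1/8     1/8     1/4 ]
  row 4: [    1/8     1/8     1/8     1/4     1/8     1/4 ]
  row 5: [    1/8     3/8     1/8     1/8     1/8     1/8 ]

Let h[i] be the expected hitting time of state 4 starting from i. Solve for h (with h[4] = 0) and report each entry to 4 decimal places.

First-step conditioning: h[4] = 0; for i ≠ 4, h[i] = 1 + Σ_k P[i][k]·h[k].
  h[0] = 1 + 1/8·h[0] + 1/4·h[1] + 1/8·h[2] + 1/4·h[3] + 1/8·h[5]
  h[1] = 1 + 1/8·h[0] + 1/4·h[1] + 1/8·h[2] + 1/8·h[3] + 1/8·h[5]
  h[2] = 1 + 1/8·h[0] + 1/8·h[1] + 1/8·h[2] + 1/8·h[3] + 1/4·h[5]
  h[3] = 1 + 1/8·h[0] + 1/8·h[1] + 1/4·h[2] + 1/8·h[3] + 1/4·h[5]
  h[5] = 1 + 1/8·h[0] + 3/8·h[1] + 1/8·h[2] + 1/8·h[3] + 1/8·h[5]
Solving the 5×5 linear system over states ≠ 4 gives exactly h = [37448/6447, 32768/6447, 33280/6447, 12480/2149, 0, 12288/2149] (h[4] = 0 is the target).

h = [5.8086, 5.0827, 5.1621, 5.8074, 0.0000, 5.7180]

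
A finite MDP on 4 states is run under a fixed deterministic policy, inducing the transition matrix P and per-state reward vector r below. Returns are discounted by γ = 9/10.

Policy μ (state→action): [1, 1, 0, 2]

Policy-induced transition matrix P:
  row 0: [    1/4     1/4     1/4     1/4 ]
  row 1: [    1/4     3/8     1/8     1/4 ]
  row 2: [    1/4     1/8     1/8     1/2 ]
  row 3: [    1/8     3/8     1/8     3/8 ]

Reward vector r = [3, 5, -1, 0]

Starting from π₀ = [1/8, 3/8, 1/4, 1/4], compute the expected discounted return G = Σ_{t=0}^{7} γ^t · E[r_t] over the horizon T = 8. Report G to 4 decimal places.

t=0: π = [0.1250, 0.3750, 0.2500, 0.2500], E[r] = 2.0000, γ^t·E[r] = 2.000000, running G = 2.000000
t=1: π = [0.2188, 0.2969, 0.1406, 0.3438], E[r] = 2.0000, γ^t·E[r] = 1.800000, running G = 3.800000
t=2: π = [0.2070, 0.3125, 0.1523, 0.3281], E[r] = 2.0313, γ^t·E[r] = 1.645313, running G = 5.445313
t=3: π = [0.2090, 0.3110, 0.1509, 0.3291], E[r] = 2.0313, γ^t·E[r] = 1.480781, running G = 6.926094
t=4: π = [0.2089, 0.3112, 0.1511, 0.3289], E[r] = 2.0313, γ^t·E[r] = 1.332703, running G = 8.258797
t=5: π = [0.2089, 0.3111, 0.1511, 0.3289], E[r] = 2.0311, γ^t·E[r] = 1.199361, running G = 9.458158
t=6: π = [0.2089, 0.3111, 0.1511, 0.3289], E[r] = 2.0311, γ^t·E[r] = 1.079417, running G = 10.537574
t=7: π = [0.2089, 0.3111, 0.1511, 0.3289], E[r] = 2.0311, γ^t·E[r] = 0.971474, running G = 11.509048

G = 11.5090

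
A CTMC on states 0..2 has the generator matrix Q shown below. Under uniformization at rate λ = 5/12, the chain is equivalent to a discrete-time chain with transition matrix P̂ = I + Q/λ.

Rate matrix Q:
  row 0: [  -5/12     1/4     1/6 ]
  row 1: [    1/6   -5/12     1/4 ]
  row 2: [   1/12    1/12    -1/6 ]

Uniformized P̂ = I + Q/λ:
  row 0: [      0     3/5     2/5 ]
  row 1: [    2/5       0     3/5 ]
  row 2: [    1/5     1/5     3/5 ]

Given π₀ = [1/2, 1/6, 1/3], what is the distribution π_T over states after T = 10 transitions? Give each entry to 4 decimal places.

π = [0.2060, 0.2351, 0.5589]

t=0: π = [0.5000, 0.1667, 0.3333]
t=1: π = [0.1333, 0.3667, 0.5000]
t=2: π = [0.2467, 0.1800, 0.5733]
t=3: π = [0.1867, 0.2627, 0.5507]
t=4: π = [0.2152, 0.2221, 0.5627]
t=5: π = [0.2014, 0.2417, 0.5570]
t=6: π = [0.2081, 0.2322, 0.5597]
t=7: π = [0.2048, 0.2368, 0.5584]
t=8: π = [0.2064, 0.2346, 0.5590]
t=9: π = [0.2056, 0.2356, 0.5587]
t=10: π = [0.2060, 0.2351, 0.5589]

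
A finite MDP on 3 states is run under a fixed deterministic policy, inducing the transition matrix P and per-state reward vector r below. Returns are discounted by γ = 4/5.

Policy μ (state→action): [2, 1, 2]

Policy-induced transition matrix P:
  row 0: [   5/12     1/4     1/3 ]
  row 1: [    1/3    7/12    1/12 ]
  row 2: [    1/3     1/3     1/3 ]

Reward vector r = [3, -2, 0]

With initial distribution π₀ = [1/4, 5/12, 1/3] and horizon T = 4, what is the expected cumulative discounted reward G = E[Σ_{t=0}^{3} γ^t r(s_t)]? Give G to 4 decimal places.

G = 0.4181

t=0: π = [0.2500, 0.4167, 0.3333], E[r] = -0.0833, γ^t·E[r] = -0.083333, running G = -0.083333
t=1: π = [0.3542, 0.4167, 0.2292], E[r] = 0.2292, γ^t·E[r] = 0.183333, running G = 0.100000
t=2: π = [0.3628, 0.4080, 0.2292], E[r] = 0.2726, γ^t·E[r] = 0.174444, running G = 0.274444
t=3: π = [0.3636, 0.4051, 0.2313], E[r] = 0.2805, γ^t·E[r] = 0.143630, running G = 0.418074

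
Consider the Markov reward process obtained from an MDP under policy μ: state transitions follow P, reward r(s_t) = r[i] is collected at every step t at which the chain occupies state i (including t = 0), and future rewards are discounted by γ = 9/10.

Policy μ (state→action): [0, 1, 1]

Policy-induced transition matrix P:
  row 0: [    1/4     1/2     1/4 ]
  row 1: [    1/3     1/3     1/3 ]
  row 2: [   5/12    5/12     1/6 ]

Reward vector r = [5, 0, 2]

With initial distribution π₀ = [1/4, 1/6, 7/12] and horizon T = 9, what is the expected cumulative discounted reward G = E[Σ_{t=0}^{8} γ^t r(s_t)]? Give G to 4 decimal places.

t=0: π = [0.2500, 0.1667, 0.5833], E[r] = 2.4167, γ^t·E[r] = 2.416667, running G = 2.416667
t=1: π = [0.3611, 0.4236, 0.2153], E[r] = 2.2361, γ^t·E[r] = 2.012500, running G = 4.429167
t=2: π = [0.3212, 0.4115, 0.2674], E[r] = 2.1406, γ^t·E[r] = 1.733906, running G = 6.163073
t=3: π = [0.3288, 0.4091, 0.2620], E[r] = 2.1683, γ^t·E[r] = 1.580660, running G = 7.743733
t=4: π = [0.3278, 0.4100, 0.2623], E[r] = 2.1633, γ^t·E[r] = 1.419367, running G = 9.163100
t=5: π = [0.3279, 0.4098, 0.2623], E[r] = 2.1640, γ^t·E[r] = 1.277816, running G = 10.440916
t=6: π = [0.3279, 0.4098, 0.2623], E[r] = 2.1639, γ^t·E[r] = 1.150002, running G = 11.590918
t=7: π = [0.3279, 0.4098, 0.2623], E[r] = 2.1639, γ^t·E[r] = 1.035003, running G = 12.625921
t=8: π = [0.3279, 0.4098, 0.2623], E[r] = 2.1639, γ^t·E[r] = 0.931503, running G = 13.557424

G = 13.5574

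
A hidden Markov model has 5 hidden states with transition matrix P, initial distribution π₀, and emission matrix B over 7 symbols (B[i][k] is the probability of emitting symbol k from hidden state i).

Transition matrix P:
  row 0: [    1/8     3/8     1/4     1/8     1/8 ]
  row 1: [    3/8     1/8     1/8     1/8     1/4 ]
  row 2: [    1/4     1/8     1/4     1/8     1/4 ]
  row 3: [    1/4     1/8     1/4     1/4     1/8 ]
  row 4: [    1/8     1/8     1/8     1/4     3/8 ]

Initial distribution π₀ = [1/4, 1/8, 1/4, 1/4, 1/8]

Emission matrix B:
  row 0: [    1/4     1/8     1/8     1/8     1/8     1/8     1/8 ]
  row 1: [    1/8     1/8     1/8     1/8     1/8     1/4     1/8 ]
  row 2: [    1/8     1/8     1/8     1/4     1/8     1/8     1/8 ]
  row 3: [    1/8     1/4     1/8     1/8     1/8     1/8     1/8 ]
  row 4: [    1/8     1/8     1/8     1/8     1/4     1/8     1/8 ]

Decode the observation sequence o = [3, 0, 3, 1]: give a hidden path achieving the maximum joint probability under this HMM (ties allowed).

t=0: δ = [3.125e-02, 1.562e-02, 6.250e-02, 3.125e-02, 1.562e-02]  (obs o_0=3)
t=1: δ = [3.906e-03, 1.465e-03, 1.953e-03, 9.766e-04, 1.953e-03]  ψ = [2, 0, 2, 2, 2]  (obs o_1=0)
t=2: δ = [6.866e-05, 1.831e-04, 2.441e-04, 6.104e-05, 9.155e-05]  ψ = [1, 0, 0, 0, 4]  (obs o_2=3)
t=3: δ = [8.583e-06, 3.815e-06, 7.629e-06, 7.629e-06, 7.629e-06]  ψ = [1, 2, 2, 2, 2]  (obs o_3=1)
backtrack: best end state = 0; path = [2, 0, 1, 0]

path = [2, 0, 1, 0]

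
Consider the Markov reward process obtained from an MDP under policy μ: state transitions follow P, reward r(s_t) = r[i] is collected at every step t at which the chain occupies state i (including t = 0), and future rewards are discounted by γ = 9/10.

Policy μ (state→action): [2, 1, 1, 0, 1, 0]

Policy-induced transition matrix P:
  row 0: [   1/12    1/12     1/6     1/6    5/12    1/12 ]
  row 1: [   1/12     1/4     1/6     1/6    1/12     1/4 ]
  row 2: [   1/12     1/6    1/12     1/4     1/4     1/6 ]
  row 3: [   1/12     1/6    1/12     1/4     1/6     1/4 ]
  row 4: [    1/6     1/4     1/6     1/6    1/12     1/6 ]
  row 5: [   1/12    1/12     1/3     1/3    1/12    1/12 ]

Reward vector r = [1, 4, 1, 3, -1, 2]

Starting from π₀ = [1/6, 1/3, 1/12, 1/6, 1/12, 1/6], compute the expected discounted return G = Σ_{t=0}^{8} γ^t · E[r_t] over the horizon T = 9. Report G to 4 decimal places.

G = 11.6727

t=0: π = [0.1667, 0.3333, 0.0833, 0.1667, 0.0833, 0.1667], E[r] = 2.3333, γ^t·E[r] = 2.333333, running G = 2.333333
t=1: π = [0.0903, 0.1736, 0.1736, 0.2153, 0.1667, 0.1806], E[r] = 1.7986, γ^t·E[r] = 1.618750, running G = 3.952083
t=2: π = [0.0972, 0.1725, 0.1644, 0.2292, 0.1603, 0.1765], E[r] = 1.8316, γ^t·E[r] = 1.483594, running G = 5.435677
t=3: π = [0.0967, 0.1716, 0.1633, 0.2289, 0.1622, 0.1773], E[r] = 1.8254, γ^t·E[r] = 1.330699, running G = 6.766376
t=4: π = [0.0969, 0.1716, 0.1635, 0.2289, 0.1619, 0.1772], E[r] = 1.8263, γ^t·E[r] = 1.198204, running G = 7.964580
t=5: π = [0.0968, 0.1716, 0.1635, 0.2289, 0.1619, 0.1772], E[r] = 1.8260, γ^t·E[r] = 1.078222, running G = 9.042803
t=6: π = [0.0968, 0.1716, 0.1635, 0.2289, 0.1619, 0.1772], E[r] = 1.8260, γ^t·E[r] = 0.970428, running G = 10.013231
t=7: π = [0.0968, 0.1716, 0.1635, 0.2289, 0.1619, 0.1772], E[r] = 1.8260, γ^t·E[r] = 0.873380, running G = 10.886612
t=8: π = [0.0968, 0.1716, 0.1635, 0.2289, 0.1619, 0.1772], E[r] = 1.8260, γ^t·E[r] = 0.786043, running G = 11.672655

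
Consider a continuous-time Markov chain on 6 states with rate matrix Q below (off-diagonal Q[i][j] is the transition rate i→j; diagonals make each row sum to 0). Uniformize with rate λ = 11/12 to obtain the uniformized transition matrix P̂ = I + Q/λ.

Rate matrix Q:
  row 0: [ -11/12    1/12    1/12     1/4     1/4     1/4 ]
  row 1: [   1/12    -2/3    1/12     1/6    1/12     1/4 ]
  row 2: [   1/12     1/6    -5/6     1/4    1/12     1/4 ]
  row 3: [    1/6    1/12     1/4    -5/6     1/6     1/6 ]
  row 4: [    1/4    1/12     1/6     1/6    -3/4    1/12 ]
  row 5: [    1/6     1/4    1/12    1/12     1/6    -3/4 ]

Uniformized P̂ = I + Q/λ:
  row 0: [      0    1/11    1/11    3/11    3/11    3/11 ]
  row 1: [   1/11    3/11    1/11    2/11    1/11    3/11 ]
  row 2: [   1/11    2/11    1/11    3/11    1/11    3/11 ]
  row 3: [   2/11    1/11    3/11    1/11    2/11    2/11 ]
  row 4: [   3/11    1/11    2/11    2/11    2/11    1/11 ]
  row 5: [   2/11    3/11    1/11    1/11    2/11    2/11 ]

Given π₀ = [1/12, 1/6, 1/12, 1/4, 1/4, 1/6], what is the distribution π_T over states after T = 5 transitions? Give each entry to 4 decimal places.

π = [0.1429, 0.1726, 0.1376, 0.1726, 0.1666, 0.2078]

t=0: π = [0.0833, 0.1667, 0.0833, 0.2500, 0.2500, 0.1667]
t=1: π = [0.1667, 0.1591, 0.1591, 0.1591, 0.1667, 0.1894]
t=2: π = [0.1377, 0.1687, 0.1350, 0.1798, 0.1680, 0.2107]
t=3: π = [0.1444, 0.1722, 0.1389, 0.1711, 0.1667, 0.2067]
t=4: π = [0.1424, 0.1724, 0.1372, 0.1732, 0.1667, 0.2081]
t=5: π = [0.1429, 0.1726, 0.1376, 0.1726, 0.1666, 0.2078]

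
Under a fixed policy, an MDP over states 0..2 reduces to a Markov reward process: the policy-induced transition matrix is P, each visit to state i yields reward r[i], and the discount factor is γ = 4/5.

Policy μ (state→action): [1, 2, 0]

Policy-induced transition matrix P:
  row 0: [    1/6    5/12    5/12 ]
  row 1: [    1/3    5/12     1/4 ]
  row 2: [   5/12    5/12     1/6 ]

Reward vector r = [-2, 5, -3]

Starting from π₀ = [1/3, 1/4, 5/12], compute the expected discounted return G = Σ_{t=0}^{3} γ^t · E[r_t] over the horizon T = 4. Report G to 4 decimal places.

t=0: π = [0.3333, 0.2500, 0.4167], E[r] = -0.6667, γ^t·E[r] = -0.666667, running G = -0.666667
t=1: π = [0.3125, 0.4167, 0.2708], E[r] = 0.6458, γ^t·E[r] = 0.516667, running G = -0.150000
t=2: π = [0.3038, 0.4167, 0.2795], E[r] = 0.6372, γ^t·E[r] = 0.407778, running G = 0.257778
t=3: π = [0.3060, 0.4167, 0.2773], E[r] = 0.6393, γ^t·E[r] = 0.327333, running G = 0.585111

G = 0.5851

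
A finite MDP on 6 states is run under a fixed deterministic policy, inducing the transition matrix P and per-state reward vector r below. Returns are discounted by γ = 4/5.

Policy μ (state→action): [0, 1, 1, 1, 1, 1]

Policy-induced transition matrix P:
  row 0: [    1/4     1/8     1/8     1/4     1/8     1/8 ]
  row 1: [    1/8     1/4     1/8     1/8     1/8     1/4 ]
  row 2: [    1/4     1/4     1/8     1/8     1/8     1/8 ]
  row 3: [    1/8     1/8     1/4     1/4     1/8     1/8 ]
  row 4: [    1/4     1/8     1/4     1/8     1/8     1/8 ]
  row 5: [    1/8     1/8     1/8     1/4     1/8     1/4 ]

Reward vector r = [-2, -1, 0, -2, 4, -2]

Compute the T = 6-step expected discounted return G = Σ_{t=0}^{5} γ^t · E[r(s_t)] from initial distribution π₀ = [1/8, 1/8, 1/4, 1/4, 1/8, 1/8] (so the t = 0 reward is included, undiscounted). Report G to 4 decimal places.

t=0: π = [0.1250, 0.1250, 0.2500, 0.2500, 0.1250, 0.1250], E[r] = -0.6250, γ^t·E[r] = -0.625000, running G = -0.625000
t=1: π = [0.1875, 0.1719, 0.1719, 0.1875, 0.1250, 0.1563], E[r] = -0.7344, γ^t·E[r] = -0.587500, running G = -1.212500
t=2: π = [0.1855, 0.1680, 0.1641, 0.1914, 0.1250, 0.1660], E[r] = -0.7539, γ^t·E[r] = -0.482500, running G = -1.695000
t=3: π = [0.1843, 0.1665, 0.1646, 0.1929, 0.1250, 0.1667], E[r] = -0.7544, γ^t·E[r] = -0.386250, running G = -2.081250
t=4: π = [0.1842, 0.1664, 0.1647, 0.1930, 0.1250, 0.1667], E[r] = -0.7542, γ^t·E[r] = -0.308900, running G = -2.390150
t=5: π = [0.1842, 0.1664, 0.1647, 0.1930, 0.1250, 0.1666], E[r] = -0.7541, γ^t·E[r] = -0.247108, running G = -2.637258

G = -2.6373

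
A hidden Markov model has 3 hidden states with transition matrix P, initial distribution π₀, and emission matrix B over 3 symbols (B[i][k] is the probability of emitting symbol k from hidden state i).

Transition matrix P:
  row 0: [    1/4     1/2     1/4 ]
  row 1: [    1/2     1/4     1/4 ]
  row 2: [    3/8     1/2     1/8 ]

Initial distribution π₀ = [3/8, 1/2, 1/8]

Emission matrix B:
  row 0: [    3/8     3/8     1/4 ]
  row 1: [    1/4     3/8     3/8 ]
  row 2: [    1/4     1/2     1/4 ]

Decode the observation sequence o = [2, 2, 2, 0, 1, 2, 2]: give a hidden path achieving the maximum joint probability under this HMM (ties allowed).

path = [1, 0, 1, 0, 1, 0, 1]

t=0: δ = [9.375e-02, 1.875e-01, 3.125e-02]  (obs o_0=2)
t=1: δ = [2.344e-02, 1.758e-02, 1.172e-02]  ψ = [1, 0, 1]  (obs o_1=2)
t=2: δ = [2.197e-03, 4.395e-03, 1.465e-03]  ψ = [1, 0, 0]  (obs o_2=2)
t=3: δ = [8.240e-04, 2.747e-04, 2.747e-04]  ψ = [1, 0, 1]  (obs o_3=0)
t=4: δ = [7.725e-05, 1.545e-04, 1.030e-04]  ψ = [0, 0, 0]  (obs o_4=1)
t=5: δ = [1.931e-05, 1.931e-05, 9.656e-06]  ψ = [1, 2, 1]  (obs o_5=2)
t=6: δ = [2.414e-06, 3.621e-06, 1.207e-06]  ψ = [1, 0, 0]  (obs o_6=2)
backtrack: best end state = 1; path = [1, 0, 1, 0, 1, 0, 1]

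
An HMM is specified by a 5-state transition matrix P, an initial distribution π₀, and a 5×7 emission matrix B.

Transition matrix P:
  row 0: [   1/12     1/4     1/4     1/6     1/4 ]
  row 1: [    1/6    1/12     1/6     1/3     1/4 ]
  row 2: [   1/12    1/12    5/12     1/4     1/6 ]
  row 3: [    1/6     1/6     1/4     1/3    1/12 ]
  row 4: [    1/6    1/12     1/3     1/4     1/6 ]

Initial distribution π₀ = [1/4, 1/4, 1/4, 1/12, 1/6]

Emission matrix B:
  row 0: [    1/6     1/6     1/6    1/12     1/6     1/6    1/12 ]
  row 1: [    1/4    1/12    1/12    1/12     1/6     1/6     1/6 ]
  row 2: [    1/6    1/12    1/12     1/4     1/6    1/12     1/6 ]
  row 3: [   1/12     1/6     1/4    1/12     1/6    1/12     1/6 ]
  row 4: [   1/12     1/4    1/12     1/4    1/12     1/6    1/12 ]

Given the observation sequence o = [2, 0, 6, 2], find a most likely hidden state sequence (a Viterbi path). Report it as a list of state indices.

t=0: δ = [4.167e-02, 2.083e-02, 2.083e-02, 2.083e-02, 1.389e-02]  (obs o_0=2)
t=1: δ = [5.787e-04, 2.604e-03, 1.736e-03, 5.787e-04, 8.681e-04]  ψ = [0, 0, 0, 0, 0]  (obs o_1=0)
t=2: δ = [3.617e-05, 3.617e-05, 1.206e-04, 1.447e-04, 5.425e-05]  ψ = [1, 1, 2, 1, 1]  (obs o_2=6)
t=3: δ = [4.019e-06, 2.009e-06, 4.186e-06, 1.206e-05, 1.674e-06]  ψ = [3, 3, 2, 3, 2]  (obs o_3=2)
backtrack: best end state = 3; path = [0, 1, 3, 3]

path = [0, 1, 3, 3]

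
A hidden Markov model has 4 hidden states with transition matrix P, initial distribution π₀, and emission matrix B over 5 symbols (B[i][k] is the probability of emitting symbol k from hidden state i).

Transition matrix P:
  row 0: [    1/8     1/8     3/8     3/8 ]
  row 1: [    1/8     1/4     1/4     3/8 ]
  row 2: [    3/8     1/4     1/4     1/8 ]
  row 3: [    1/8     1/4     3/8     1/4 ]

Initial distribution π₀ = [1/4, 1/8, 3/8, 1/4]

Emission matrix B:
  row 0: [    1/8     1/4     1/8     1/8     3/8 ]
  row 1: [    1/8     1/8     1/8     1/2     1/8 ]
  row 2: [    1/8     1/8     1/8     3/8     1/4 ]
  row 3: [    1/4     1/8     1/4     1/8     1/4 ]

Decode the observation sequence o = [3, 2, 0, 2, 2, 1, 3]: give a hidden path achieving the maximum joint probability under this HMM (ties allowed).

path = [2, 0, 3, 3, 2, 0, 2]

t=0: δ = [3.125e-02, 6.250e-02, 1.406e-01, 3.125e-02]  (obs o_0=3)
t=1: δ = [6.592e-03, 4.395e-03, 4.395e-03, 5.859e-03]  ψ = [2, 2, 2, 1]  (obs o_1=2)
t=2: δ = [2.060e-04, 1.831e-04, 3.090e-04, 6.180e-04]  ψ = [2, 3, 0, 0]  (obs o_2=0)
t=3: δ = [1.448e-05, 1.931e-05, 2.897e-05, 3.862e-05]  ψ = [2, 3, 3, 3]  (obs o_3=2)
t=4: δ = [1.358e-06, 1.207e-06, 1.810e-06, 2.414e-06]  ψ = [2, 3, 3, 3]  (obs o_4=2)
t=5: δ = [1.697e-07, 7.544e-08, 1.132e-07, 7.544e-08]  ψ = [2, 3, 3, 3]  (obs o_5=1)
t=6: δ = [5.304e-09, 1.414e-08, 2.387e-08, 7.956e-09]  ψ = [2, 2, 0, 0]  (obs o_6=3)
backtrack: best end state = 2; path = [2, 0, 3, 3, 2, 0, 2]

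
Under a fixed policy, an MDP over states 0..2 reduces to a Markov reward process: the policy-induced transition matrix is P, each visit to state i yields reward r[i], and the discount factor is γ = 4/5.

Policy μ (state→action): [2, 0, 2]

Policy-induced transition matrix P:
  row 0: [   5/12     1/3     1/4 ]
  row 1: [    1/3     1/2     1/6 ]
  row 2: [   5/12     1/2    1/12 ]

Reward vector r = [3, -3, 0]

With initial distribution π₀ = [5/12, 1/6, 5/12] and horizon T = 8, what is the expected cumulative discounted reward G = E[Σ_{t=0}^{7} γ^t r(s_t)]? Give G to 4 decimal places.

G = 0.2931

t=0: π = [0.4167, 0.1667, 0.4167], E[r] = 0.7500, γ^t·E[r] = 0.750000, running G = 0.750000
t=1: π = [0.4028, 0.4306, 0.1667], E[r] = -0.0833, γ^t·E[r] = -0.066667, running G = 0.683333
t=2: π = [0.3808, 0.4329, 0.1863], E[r] = -0.1563, γ^t·E[r] = -0.100000, running G = 0.583333
t=3: π = [0.3806, 0.4365, 0.1829], E[r] = -0.1678, γ^t·E[r] = -0.085926, running G = 0.497407
t=4: π = [0.3803, 0.4366, 0.1831], E[r] = -0.1688, γ^t·E[r] = -0.069156, running G = 0.428252
t=5: π = [0.3803, 0.4366, 0.1831], E[r] = -0.1690, γ^t·E[r] = -0.055377, running G = 0.372875
t=6: π = [0.3803, 0.4366, 0.1831], E[r] = -0.1690, γ^t·E[r] = -0.044305, running G = 0.328569
t=7: π = [0.3803, 0.4366, 0.1831], E[r] = -0.1690, γ^t·E[r] = -0.035445, running G = 0.293125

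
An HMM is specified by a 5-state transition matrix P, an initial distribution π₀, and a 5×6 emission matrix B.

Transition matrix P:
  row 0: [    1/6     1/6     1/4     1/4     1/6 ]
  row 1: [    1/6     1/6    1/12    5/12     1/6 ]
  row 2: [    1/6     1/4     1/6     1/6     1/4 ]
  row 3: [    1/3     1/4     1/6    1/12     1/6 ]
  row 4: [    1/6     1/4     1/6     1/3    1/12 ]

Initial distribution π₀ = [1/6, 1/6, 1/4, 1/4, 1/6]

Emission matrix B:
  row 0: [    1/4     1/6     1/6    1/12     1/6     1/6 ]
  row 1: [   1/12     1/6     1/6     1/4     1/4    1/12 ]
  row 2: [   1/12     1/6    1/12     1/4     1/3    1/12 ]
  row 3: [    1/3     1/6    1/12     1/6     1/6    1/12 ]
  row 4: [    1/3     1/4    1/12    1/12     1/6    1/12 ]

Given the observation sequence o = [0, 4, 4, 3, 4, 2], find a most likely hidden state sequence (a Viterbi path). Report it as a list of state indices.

path = [3, 0, 2, 1, 3, 0]

t=0: δ = [4.167e-02, 1.389e-02, 2.083e-02, 8.333e-02, 5.556e-02]  (obs o_0=0)
t=1: δ = [4.630e-03, 5.208e-03, 4.630e-03, 3.086e-03, 2.315e-03]  ψ = [3, 3, 3, 4, 3]  (obs o_1=4)
t=2: δ = [1.715e-04, 2.894e-04, 3.858e-04, 3.617e-04, 1.929e-04]  ψ = [3, 2, 0, 1, 2]  (obs o_2=4)
t=3: δ = [1.005e-05, 2.411e-05, 1.608e-05, 2.009e-05, 8.038e-06]  ψ = [3, 2, 2, 1, 2]  (obs o_3=3)
t=4: δ = [1.116e-06, 1.256e-06, 1.116e-06, 1.674e-06, 6.698e-07]  ψ = [3, 3, 3, 1, 1]  (obs o_4=4)
t=5: δ = [9.303e-08, 6.977e-08, 2.326e-08, 4.361e-08, 2.326e-08]  ψ = [3, 3, 0, 1, 2]  (obs o_5=2)
backtrack: best end state = 0; path = [3, 0, 2, 1, 3, 0]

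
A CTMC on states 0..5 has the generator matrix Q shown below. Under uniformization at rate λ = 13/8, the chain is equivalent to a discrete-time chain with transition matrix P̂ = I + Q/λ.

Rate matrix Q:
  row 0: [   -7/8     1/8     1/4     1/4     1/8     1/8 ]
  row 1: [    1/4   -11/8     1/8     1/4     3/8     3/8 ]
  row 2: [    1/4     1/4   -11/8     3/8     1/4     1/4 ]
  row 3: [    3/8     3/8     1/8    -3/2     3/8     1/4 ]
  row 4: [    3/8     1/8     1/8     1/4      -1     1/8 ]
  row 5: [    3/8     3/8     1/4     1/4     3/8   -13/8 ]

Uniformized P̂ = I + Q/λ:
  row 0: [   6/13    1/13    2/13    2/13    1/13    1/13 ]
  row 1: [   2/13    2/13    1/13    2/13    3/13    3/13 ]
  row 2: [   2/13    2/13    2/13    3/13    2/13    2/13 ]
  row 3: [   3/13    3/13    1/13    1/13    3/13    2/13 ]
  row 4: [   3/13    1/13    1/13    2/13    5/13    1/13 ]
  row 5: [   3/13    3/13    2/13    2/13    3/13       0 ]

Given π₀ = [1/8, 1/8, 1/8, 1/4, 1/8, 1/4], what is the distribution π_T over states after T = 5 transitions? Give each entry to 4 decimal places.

π = [0.2747, 0.1364, 0.1153, 0.1511, 0.2125, 0.1099]

t=0: π = [0.1250, 0.1250, 0.1250, 0.2500, 0.1250, 0.2500]
t=1: π = [0.2404, 0.1731, 0.1154, 0.1442, 0.2212, 0.1058]
t=2: π = [0.2641, 0.1376, 0.1124, 0.1516, 0.2189, 0.1154]
t=3: π = [0.2725, 0.1372, 0.1148, 0.1508, 0.2152, 0.1095]
t=4: π = [0.2743, 0.1364, 0.1151, 0.1511, 0.2131, 0.1100]
t=5: π = [0.2747, 0.1364, 0.1153, 0.1511, 0.2125, 0.1099]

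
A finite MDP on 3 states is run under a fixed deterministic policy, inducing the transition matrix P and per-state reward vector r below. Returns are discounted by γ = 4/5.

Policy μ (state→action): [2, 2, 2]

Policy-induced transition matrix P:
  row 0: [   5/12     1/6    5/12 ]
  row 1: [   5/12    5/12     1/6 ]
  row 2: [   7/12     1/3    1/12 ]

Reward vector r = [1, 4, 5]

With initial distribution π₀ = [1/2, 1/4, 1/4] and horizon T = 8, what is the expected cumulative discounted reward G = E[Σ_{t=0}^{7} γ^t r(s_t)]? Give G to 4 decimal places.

t=0: π = [0.5000, 0.2500, 0.2500], E[r] = 2.7500, γ^t·E[r] = 2.750000, running G = 2.750000
t=1: π = [0.4583, 0.2708, 0.2708], E[r] = 2.8958, γ^t·E[r] = 2.316667, running G = 5.066667
t=2: π = [0.4618, 0.2795, 0.2587], E[r] = 2.8733, γ^t·E[r] = 1.838889, running G = 6.905556
t=3: π = [0.4598, 0.2797, 0.2606], E[r] = 2.8812, γ^t·E[r] = 1.475185, running G = 8.380741
t=4: π = [0.4601, 0.2800, 0.2599], E[r] = 2.8796, γ^t·E[r] = 1.179491, running G = 9.560232
t=5: π = [0.4600, 0.2800, 0.2600], E[r] = 2.8801, γ^t·E[r] = 0.943746, running G = 10.503978
t=6: π = [0.4600, 0.2800, 0.2600], E[r] = 2.8800, γ^t·E[r] = 0.754969, running G = 11.258946
t=7: π = [0.4600, 0.2800, 0.2600], E[r] = 2.8800, γ^t·E[r] = 0.603981, running G = 11.862927

G = 11.8629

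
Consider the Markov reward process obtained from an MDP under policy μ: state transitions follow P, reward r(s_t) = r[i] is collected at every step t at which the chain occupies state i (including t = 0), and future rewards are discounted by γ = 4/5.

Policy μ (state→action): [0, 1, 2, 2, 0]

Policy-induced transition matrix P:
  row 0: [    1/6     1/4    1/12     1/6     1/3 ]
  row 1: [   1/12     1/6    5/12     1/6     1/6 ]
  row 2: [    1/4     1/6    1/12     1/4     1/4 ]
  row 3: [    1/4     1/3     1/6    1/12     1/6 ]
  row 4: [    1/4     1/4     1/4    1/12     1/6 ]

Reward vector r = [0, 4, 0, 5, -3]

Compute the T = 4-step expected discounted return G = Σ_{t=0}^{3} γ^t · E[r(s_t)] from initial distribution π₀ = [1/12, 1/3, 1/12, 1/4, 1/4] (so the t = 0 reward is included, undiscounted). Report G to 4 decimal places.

t=0: π = [0.0833, 0.3333, 0.0833, 0.2500, 0.2500], E[r] = 1.8333, γ^t·E[r] = 1.833333, running G = 1.833333
t=1: π = [0.1875, 0.2361, 0.2569, 0.1319, 0.1875], E[r] = 1.0417, γ^t·E[r] = 0.833333, running G = 2.666667
t=2: π = [0.1950, 0.2199, 0.2043, 0.1615, 0.2193], E[r] = 1.0289, γ^t·E[r] = 0.658519, running G = 3.325185
t=3: π = [0.1971, 0.2281, 0.2066, 0.1520, 0.2162], E[r] = 1.0236, γ^t·E[r] = 0.524099, running G = 3.849284

G = 3.8493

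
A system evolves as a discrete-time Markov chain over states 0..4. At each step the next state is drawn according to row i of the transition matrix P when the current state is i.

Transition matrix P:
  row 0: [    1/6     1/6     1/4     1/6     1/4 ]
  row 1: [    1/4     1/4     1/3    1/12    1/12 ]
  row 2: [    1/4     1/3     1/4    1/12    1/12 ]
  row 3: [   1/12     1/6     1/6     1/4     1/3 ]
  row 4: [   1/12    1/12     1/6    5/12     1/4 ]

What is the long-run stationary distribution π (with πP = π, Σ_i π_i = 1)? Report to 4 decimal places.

Balance equations π_j = Σ_i π_i·P[i][j]:
  π_0 = 1/6·π_0 + 1/4·π_1 + 1/4·π_2 + 1/12·π_3 + 1/12·π_4
  π_1 = 1/6·π_0 + 1/4·π_1 + 1/3·π_2 + 1/6·π_3 + 1/12·π_4
  π_2 = 1/4·π_0 + 1/3·π_1 + 1/4·π_2 + 1/6·π_3 + 1/6·π_4
  π_3 = 1/6·π_0 + 1/12·π_1 + 1/12·π_2 + 1/4·π_3 + 5/12·π_4
  normalize: π_0 + π_1 + π_2 + π_3 + π_4 = 1
Solving the linear system gives exactly π = [105/613, 1650/7969, 1873/7969, 119/613, 118/613].

π = [0.1713, 0.2071, 0.2350, 0.1941, 0.1925]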